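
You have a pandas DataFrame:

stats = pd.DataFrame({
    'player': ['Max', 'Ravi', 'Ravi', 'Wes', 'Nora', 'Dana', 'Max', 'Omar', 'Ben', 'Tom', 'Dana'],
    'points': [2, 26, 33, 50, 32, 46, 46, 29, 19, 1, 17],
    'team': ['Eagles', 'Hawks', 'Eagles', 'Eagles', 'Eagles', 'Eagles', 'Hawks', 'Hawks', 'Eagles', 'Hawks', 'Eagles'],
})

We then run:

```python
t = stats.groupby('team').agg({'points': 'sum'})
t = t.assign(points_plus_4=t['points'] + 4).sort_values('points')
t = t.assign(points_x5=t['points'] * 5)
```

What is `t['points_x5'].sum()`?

1505

group by team, sum of points:
        points
team          
Eagles     199
Hawks      102
add column points_plus_4 = t['points'] + 4:
        points  points_plus_4
team                         
Eagles     199            203
Hawks      102            106
sort by points:
        points  points_plus_4
team                         
Hawks      102            106
Eagles     199            203
add column points_x5 = t['points'] * 5:
        points  points_plus_4  points_x5
team                                    
Hawks      102            106        510
Eagles     199            203        995
Finally, sum of column 'points_x5' = 1505.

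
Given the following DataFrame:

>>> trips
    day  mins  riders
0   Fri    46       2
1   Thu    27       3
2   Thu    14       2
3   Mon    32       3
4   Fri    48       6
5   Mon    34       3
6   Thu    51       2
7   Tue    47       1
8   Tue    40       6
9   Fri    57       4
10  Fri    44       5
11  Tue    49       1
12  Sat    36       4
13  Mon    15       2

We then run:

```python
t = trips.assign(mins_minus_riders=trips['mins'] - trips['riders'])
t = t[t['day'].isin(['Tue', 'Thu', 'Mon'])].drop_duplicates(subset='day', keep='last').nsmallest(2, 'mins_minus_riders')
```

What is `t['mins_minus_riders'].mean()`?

30.5

add column mins_minus_riders = trips['mins'] - trips['riders']:
    day  mins  riders  mins_minus_riders
0   Fri    46       2                 44
1   Thu    27       3                 24
2   Thu    14       2                 12
3   Mon    32       3                 29
4   Fri    48       6                 42
5   Mon    34       3                 31
6   Thu    51       2                 49
7   Tue    47       1                 46
8   Tue    40       6                 34
9   Fri    57       4                 53
10  Fri    44       5                 39
11  Tue    49       1                 48
12  Sat    36       4                 32
13  Mon    15       2                 13
filter rows where day in ['Tue', 'Thu', 'Mon']:
    day  mins  riders  mins_minus_riders
1   Thu    27       3                 24
2   Thu    14       2                 12
3   Mon    32       3                 29
5   Mon    34       3                 31
6   Thu    51       2                 49
7   Tue    47       1                 46
8   Tue    40       6                 34
11  Tue    49       1                 48
13  Mon    15       2                 13
drop duplicate day (keep=last):
    day  mins  riders  mins_minus_riders
6   Thu    51       2                 49
11  Tue    49       1                 48
13  Mon    15       2                 13
take 2 rows with smallest mins_minus_riders:
    day  mins  riders  mins_minus_riders
13  Mon    15       2                 13
11  Tue    49       1                 48
Finally, mean of column 'mins_minus_riders' = 30.5.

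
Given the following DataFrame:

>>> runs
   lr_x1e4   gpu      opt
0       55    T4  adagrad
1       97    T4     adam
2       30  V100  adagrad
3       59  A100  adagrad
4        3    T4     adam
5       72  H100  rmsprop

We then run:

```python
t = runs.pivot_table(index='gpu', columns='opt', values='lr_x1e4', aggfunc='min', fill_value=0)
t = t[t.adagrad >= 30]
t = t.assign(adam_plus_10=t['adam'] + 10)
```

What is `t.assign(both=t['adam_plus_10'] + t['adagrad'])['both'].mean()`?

59.0

pivot: rows=gpu, cols=opt, min(lr_x1e4):
opt   adagrad  adam  rmsprop
gpu                         
A100       59     0        0
H100        0     0       72
T4         55     3        0
V100       30     0        0
filter rows where adagrad >= 30:
opt   adagrad  adam  rmsprop
gpu                         
A100       59     0        0
T4         55     3        0
V100       30     0        0
add column adam_plus_10 = t['adam'] + 10:
opt   adagrad  adam  rmsprop  adam_plus_10
gpu                                       
A100       59     0        0            10
T4         55     3        0            13
V100       30     0        0            10
add column both = t['adam_plus_10'] + t['adagrad']:
opt   adagrad  adam  rmsprop  adam_plus_10  both
gpu                                             
A100       59     0        0            10    69
T4         55     3        0            13    68
V100       30     0        0            10    40
mean of column 'both' → 59.0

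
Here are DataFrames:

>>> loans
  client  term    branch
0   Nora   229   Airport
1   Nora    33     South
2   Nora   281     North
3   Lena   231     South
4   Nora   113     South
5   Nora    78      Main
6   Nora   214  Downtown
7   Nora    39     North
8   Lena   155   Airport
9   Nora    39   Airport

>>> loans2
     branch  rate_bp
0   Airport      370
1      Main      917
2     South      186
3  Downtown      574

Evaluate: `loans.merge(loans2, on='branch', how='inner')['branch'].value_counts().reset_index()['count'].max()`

merge on 'branch' (how='inner') → 8 rows:
  client  term    branch  rate_bp
0   Nora   229   Airport      370
1   Nora    33     South      186
2   Lena   231     South      186
3   Nora   113     South      186
4   Nora    78      Main      917
5   Nora   214  Downtown      574
6   Lena   155   Airport      370
7   Nora    39   Airport      370
value_counts of branch:
branch
Airport     3
South       3
Main        1
Downtown    1
Name: count, dtype: int64
reset_index():
     branch  count
0   Airport      3
1     South      3
2      Main      1
3  Downtown      1
Hence 3.

3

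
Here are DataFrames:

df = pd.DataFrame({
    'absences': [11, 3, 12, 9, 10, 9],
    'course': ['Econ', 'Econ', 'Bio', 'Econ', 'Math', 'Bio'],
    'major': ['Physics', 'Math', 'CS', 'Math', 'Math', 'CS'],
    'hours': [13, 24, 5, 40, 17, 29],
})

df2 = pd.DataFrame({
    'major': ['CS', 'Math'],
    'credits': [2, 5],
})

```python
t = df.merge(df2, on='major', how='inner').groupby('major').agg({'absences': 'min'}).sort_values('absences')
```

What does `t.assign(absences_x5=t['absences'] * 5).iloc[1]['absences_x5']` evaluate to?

merge on 'major' (how='inner') → 5 rows:
   absences course major  hours  credits
0         3   Econ  Math     24        5
1        12    Bio    CS      5        2
2         9   Econ  Math     40        5
3        10   Math  Math     17        5
4         9    Bio    CS     29        2
group by major, min of absences:
       absences
major          
CS            9
Math          3
sort by absences:
       absences
major          
Math          3
CS            9
add column absences_x5 = t['absences'] * 5:
       absences  absences_x5
major                       
Math          3           15
CS            9           45
value at position 1, column 'absences_x5' → 45

45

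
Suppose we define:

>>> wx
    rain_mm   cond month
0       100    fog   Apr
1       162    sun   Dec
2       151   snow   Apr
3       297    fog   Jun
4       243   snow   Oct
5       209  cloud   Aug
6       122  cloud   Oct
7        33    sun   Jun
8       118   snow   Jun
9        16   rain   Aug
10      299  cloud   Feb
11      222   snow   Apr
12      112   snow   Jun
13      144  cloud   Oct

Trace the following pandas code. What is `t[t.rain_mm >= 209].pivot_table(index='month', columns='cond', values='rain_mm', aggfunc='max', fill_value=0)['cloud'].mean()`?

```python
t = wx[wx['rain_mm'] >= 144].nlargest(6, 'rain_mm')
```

101.6

filter rows where rain_mm >= 144:
    rain_mm   cond month
1       162    sun   Dec
2       151   snow   Apr
3       297    fog   Jun
4       243   snow   Oct
5       209  cloud   Aug
10      299  cloud   Feb
11      222   snow   Apr
13      144  cloud   Oct
take 6 rows with largest rain_mm:
    rain_mm   cond month
10      299  cloud   Feb
3       297    fog   Jun
4       243   snow   Oct
11      222   snow   Apr
5       209  cloud   Aug
1       162    sun   Dec
filter rows where rain_mm >= 209:
    rain_mm   cond month
10      299  cloud   Feb
3       297    fog   Jun
4       243   snow   Oct
11      222   snow   Apr
5       209  cloud   Aug
pivot: rows=month, cols=cond, max(rain_mm):
cond   cloud  fog  snow
month                  
Apr        0    0   222
Aug      209    0     0
Feb      299    0     0
Jun        0  297     0
Oct        0    0   243
Reading off the mean of column 'cloud', we get 101.6.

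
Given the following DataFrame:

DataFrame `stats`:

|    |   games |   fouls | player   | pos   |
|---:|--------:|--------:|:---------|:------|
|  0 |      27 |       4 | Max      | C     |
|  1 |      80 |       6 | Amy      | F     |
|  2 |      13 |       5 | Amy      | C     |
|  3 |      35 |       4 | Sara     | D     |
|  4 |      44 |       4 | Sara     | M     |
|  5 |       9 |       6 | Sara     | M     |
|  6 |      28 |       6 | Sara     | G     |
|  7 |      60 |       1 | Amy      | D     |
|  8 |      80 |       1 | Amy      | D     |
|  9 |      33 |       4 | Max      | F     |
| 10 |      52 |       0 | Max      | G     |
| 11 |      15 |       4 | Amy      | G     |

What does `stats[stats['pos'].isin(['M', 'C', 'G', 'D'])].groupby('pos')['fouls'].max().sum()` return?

filter rows where pos in ['M', 'C', 'G', 'D']:
    games  fouls player pos
0      27      4    Max   C
2      13      5    Amy   C
3      35      4   Sara   D
4      44      4   Sara   M
5       9      6   Sara   M
6      28      6   Sara   G
7      60      1    Amy   D
8      80      1    Amy   D
10     52      0    Max   G
11     15      4    Amy   G
group by pos, max of fouls:
pos
C    5
D    4
G    6
M    6
Name: fouls, dtype: int64
Then the sum of the resulting series: 21

21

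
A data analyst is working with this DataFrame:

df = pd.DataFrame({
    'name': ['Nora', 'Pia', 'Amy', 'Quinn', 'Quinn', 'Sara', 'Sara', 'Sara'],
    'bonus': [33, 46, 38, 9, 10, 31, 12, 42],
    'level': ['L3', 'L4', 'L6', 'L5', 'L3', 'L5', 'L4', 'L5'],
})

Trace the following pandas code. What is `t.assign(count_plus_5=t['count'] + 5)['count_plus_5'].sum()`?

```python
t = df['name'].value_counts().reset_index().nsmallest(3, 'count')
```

value_counts of name:
name
Sara     3
Quinn    2
Nora     1
Pia      1
Amy      1
Name: count, dtype: int64
reset_index():
    name  count
0   Sara      3
1  Quinn      2
2   Nora      1
3    Pia      1
4    Amy      1
take 3 rows with smallest count:
   name  count
2  Nora      1
3   Pia      1
4   Amy      1
add column count_plus_5 = t['count'] + 5:
   name  count  count_plus_5
2  Nora      1             6
3   Pia      1             6
4   Amy      1             6
Taking the sum of column 'count_plus_5' gives 18.

18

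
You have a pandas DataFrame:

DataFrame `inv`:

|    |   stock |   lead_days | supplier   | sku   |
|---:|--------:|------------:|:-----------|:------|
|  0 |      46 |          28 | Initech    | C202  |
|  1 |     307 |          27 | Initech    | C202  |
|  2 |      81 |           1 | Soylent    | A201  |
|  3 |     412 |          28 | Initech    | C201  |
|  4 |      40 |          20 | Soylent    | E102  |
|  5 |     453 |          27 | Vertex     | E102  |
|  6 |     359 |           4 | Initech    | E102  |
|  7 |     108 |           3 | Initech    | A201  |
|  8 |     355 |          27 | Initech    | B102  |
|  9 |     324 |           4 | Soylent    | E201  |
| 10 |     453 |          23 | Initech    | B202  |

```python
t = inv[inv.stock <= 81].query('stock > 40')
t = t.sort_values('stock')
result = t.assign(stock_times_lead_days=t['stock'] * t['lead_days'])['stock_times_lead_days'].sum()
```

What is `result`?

filter rows where stock <= 81:
   stock  lead_days supplier   sku
0     46         28  Initech  C202
2     81          1  Soylent  A201
4     40         20  Soylent  E102
filter rows where stock > 40:
   stock  lead_days supplier   sku
0     46         28  Initech  C202
2     81          1  Soylent  A201
sort by stock:
   stock  lead_days supplier   sku
0     46         28  Initech  C202
2     81          1  Soylent  A201
add column stock_times_lead_days = t['stock'] * t['lead_days']:
   stock  lead_days supplier   sku  stock_times_lead_days
0     46         28  Initech  C202                   1288
2     81          1  Soylent  A201                     81
Taking the sum of column 'stock_times_lead_days' gives 1369.

1369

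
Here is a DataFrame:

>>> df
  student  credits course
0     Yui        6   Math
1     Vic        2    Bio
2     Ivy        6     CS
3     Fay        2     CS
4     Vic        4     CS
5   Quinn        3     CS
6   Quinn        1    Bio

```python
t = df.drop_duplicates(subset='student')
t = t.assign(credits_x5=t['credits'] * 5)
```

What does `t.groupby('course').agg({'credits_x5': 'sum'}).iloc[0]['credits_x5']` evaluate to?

10

drop duplicate student (keep=first):
  student  credits course
0     Yui        6   Math
1     Vic        2    Bio
2     Ivy        6     CS
3     Fay        2     CS
5   Quinn        3     CS
add column credits_x5 = t['credits'] * 5:
  student  credits course  credits_x5
0     Yui        6   Math          30
1     Vic        2    Bio          10
2     Ivy        6     CS          30
3     Fay        2     CS          10
5   Quinn        3     CS          15
group by course, sum of credits_x5:
        credits_x5
course            
Bio             10
CS              55
Math            30
Then the value at position 0, column 'credits_x5': 10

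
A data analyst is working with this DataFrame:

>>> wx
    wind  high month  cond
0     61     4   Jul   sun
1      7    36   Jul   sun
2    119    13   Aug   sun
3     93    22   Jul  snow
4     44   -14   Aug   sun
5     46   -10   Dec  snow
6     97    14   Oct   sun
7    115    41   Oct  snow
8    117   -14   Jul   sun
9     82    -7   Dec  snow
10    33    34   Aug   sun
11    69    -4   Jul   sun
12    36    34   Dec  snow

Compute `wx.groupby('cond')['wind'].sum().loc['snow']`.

372

group by cond, sum of wind:
cond
snow    372
sun     547
Name: wind, dtype: int64
Then the value at index 'snow': 372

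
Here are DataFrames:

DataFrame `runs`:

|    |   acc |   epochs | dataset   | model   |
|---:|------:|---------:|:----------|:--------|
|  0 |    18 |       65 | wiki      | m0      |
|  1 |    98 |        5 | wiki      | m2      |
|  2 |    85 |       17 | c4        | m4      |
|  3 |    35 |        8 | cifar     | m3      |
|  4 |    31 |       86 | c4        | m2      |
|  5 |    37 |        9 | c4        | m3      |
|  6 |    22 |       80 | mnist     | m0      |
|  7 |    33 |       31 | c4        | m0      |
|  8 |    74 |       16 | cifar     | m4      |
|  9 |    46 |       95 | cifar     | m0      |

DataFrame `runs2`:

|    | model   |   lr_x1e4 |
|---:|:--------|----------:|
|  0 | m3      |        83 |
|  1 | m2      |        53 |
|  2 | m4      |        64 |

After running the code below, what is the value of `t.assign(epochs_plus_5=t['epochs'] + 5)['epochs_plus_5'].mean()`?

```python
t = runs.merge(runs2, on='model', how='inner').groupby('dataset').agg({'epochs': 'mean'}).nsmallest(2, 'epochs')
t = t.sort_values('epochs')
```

13.5

merge on 'model' (how='inner') → 6 rows:
   acc  epochs dataset model  lr_x1e4
0   98       5    wiki    m2       53
1   85      17      c4    m4       64
2   35       8   cifar    m3       83
3   31      86      c4    m2       53
4   37       9      c4    m3       83
5   74      16   cifar    m4       64
group by dataset, mean of epochs:
            epochs
dataset           
c4       37.333333
cifar    12.000000
wiki      5.000000
take 2 rows with smallest epochs:
         epochs
dataset        
wiki        5.0
cifar      12.0
sort by epochs:
         epochs
dataset        
wiki        5.0
cifar      12.0
add column epochs_plus_5 = t['epochs'] + 5:
         epochs  epochs_plus_5
dataset                       
wiki        5.0           10.0
cifar      12.0           17.0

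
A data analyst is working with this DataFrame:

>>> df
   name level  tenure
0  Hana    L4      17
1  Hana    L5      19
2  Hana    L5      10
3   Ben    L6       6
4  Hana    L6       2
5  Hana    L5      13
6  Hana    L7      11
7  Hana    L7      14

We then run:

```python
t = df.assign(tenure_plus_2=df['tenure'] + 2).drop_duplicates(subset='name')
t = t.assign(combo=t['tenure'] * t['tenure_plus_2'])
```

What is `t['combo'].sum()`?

add column tenure_plus_2 = df['tenure'] + 2:
   name level  tenure  tenure_plus_2
0  Hana    L4      17             19
1  Hana    L5      19             21
2  Hana    L5      10             12
3   Ben    L6       6              8
4  Hana    L6       2              4
5  Hana    L5      13             15
6  Hana    L7      11             13
7  Hana    L7      14             16
drop duplicate name (keep=first):
   name level  tenure  tenure_plus_2
0  Hana    L4      17             19
3   Ben    L6       6              8
add column combo = t['tenure'] * t['tenure_plus_2']:
   name level  tenure  tenure_plus_2  combo
0  Hana    L4      17             19    323
3   Ben    L6       6              8     48

371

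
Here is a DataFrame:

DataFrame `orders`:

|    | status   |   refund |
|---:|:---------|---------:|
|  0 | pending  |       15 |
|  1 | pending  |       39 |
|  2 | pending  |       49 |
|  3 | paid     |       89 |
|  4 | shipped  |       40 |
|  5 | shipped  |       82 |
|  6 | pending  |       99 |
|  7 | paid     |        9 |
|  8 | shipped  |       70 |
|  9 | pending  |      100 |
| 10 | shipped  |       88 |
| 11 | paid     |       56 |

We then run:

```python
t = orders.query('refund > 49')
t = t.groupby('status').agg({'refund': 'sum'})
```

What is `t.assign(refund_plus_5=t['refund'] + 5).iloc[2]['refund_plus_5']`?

filter rows where refund > 49:
     status  refund
3      paid      89
5   shipped      82
6   pending      99
8   shipped      70
9   pending     100
10  shipped      88
11     paid      56
group by status, sum of refund:
         refund
status         
paid        145
pending     199
shipped     240
add column refund_plus_5 = t['refund'] + 5:
         refund  refund_plus_5
status                        
paid        145            150
pending     199            204
shipped     240            245
So iloc[2]['refund_plus_5'] = 245.

245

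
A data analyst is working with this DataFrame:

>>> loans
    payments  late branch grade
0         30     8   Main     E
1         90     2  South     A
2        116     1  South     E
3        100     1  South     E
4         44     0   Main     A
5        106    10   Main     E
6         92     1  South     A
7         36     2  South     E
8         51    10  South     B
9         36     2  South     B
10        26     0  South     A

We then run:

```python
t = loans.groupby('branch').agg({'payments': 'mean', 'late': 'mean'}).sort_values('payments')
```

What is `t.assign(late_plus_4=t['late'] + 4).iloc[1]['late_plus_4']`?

group by branch: mean(payments), mean(late):
        payments   late
branch                 
Main      60.000  6.000
South     68.375  2.375
sort by payments:
        payments   late
branch                 
Main      60.000  6.000
South     68.375  2.375
add column late_plus_4 = t['late'] + 4:
        payments   late  late_plus_4
branch                              
Main      60.000  6.000       10.000
South     68.375  2.375        6.375
Hence 6.375.

6.375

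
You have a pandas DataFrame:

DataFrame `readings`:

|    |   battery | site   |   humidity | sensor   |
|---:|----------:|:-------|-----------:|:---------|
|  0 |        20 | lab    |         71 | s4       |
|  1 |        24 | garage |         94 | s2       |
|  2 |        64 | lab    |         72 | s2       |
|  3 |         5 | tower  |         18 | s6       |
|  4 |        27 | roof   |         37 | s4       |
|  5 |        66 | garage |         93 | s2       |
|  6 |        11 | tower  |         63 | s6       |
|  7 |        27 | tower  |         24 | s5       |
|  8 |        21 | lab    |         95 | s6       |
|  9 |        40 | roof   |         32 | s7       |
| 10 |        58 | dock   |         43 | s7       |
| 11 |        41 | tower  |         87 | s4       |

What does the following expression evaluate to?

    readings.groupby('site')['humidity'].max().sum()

group by site, max of humidity:
site
dock      43
garage    94
lab       95
roof      37
tower     87
Name: humidity, dtype: int64
Finally, sum of the resulting series = 356.

356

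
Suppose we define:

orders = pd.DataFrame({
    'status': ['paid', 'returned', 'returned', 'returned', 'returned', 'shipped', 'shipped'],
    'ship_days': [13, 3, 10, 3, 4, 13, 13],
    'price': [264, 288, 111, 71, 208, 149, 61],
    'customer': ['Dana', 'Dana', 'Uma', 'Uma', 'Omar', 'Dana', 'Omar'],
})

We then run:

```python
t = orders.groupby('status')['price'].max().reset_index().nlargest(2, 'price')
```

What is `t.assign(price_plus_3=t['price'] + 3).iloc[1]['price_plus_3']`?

group by status, max of price:
status
paid        264
returned    288
shipped     149
Name: price, dtype: int64
reset_index():
     status  price
0      paid    264
1  returned    288
2   shipped    149
take 2 rows with largest price:
     status  price
1  returned    288
0      paid    264
add column price_plus_3 = t['price'] + 3:
     status  price  price_plus_3
1  returned    288           291
0      paid    264           267
Reading off the value at position 1, column 'price_plus_3', we get 267.

267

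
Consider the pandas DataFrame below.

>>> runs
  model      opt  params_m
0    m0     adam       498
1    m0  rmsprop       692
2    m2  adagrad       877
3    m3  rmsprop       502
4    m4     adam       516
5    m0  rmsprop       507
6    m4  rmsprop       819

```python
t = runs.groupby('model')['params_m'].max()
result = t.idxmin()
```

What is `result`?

m3

group by model, max of params_m:
model
m0    692
m2    877
m3    502
m4    819
Name: params_m, dtype: int64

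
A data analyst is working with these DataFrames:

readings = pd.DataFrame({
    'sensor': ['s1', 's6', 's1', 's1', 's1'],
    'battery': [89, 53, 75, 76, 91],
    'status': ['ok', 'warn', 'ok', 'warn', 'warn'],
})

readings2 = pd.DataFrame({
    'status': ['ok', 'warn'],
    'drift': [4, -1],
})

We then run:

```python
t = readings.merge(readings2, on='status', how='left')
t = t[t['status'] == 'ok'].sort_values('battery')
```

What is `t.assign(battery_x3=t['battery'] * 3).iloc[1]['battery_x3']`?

267

merge on 'status' (how='left') → 5 rows:
  sensor  battery status  drift
0     s1       89     ok      4
1     s6       53   warn     -1
2     s1       75     ok      4
3     s1       76   warn     -1
4     s1       91   warn     -1
filter rows where status == 'ok':
  sensor  battery status  drift
0     s1       89     ok      4
2     s1       75     ok      4
sort by battery:
  sensor  battery status  drift
2     s1       75     ok      4
0     s1       89     ok      4
add column battery_x3 = t['battery'] * 3:
  sensor  battery status  drift  battery_x3
2     s1       75     ok      4         225
0     s1       89     ok      4         267
Hence 267.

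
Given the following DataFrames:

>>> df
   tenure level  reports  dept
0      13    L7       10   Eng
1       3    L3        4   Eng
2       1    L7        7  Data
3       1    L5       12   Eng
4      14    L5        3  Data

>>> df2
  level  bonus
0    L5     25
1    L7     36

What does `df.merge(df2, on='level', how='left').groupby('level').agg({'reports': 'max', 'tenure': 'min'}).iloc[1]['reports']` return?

12

merge on 'level' (how='left') → 5 rows:
   tenure level  reports  dept  bonus
0      13    L7       10   Eng   36.0
1       3    L3        4   Eng    NaN
2       1    L7        7  Data   36.0
3       1    L5       12   Eng   25.0
4      14    L5        3  Data   25.0
group by level: max(reports), min(tenure):
       reports  tenure
level                 
L3           4       3
L5          12       1
L7          10       1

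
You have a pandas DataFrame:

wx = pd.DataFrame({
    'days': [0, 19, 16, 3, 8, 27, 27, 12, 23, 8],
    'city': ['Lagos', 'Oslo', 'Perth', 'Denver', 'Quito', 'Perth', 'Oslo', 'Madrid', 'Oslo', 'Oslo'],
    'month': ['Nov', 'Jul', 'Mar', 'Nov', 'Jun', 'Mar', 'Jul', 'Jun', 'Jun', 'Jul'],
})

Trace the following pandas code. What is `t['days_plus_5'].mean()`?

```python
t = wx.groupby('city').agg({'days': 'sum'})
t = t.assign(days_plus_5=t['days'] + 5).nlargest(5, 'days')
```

group by city, sum of days:
        days
city        
Denver     3
Lagos      0
Madrid    12
Oslo      77
Perth     43
Quito      8
add column days_plus_5 = t['days'] + 5:
        days  days_plus_5
city                     
Denver     3            8
Lagos      0            5
Madrid    12           17
Oslo      77           82
Perth     43           48
Quito      8           13
take 5 rows with largest days:
        days  days_plus_5
city                     
Oslo      77           82
Perth     43           48
Madrid    12           17
Quito      8           13
Denver     3            8

33.6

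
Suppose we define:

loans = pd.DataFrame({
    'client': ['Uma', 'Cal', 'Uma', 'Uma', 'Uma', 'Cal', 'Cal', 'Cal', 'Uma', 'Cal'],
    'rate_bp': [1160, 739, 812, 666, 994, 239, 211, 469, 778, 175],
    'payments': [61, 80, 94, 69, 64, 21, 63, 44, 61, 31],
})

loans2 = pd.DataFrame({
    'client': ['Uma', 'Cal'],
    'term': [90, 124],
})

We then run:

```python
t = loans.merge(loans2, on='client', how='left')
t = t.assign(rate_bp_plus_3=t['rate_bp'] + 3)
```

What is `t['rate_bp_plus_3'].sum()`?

merge on 'client' (how='left') → 10 rows:
  client  rate_bp  payments  term
0    Uma     1160        61    90
1    Cal      739        80   124
2    Uma      812        94    90
3    Uma      666        69    90
4    Uma      994        64    90
5    Cal      239        21   124
6    Cal      211        63   124
7    Cal      469        44   124
8    Uma      778        61    90
9    Cal      175        31   124
add column rate_bp_plus_3 = t['rate_bp'] + 3:
  client  rate_bp  payments  term  rate_bp_plus_3
0    Uma     1160        61    90            1163
1    Cal      739        80   124             742
2    Uma      812        94    90             815
3    Uma      666        69    90             669
4    Uma      994        64    90             997
5    Cal      239        21   124             242
6    Cal      211        63   124             214
7    Cal      469        44   124             472
8    Uma      778        61    90             781
9    Cal      175        31   124             178
Taking the sum of column 'rate_bp_plus_3' gives 6273.

6273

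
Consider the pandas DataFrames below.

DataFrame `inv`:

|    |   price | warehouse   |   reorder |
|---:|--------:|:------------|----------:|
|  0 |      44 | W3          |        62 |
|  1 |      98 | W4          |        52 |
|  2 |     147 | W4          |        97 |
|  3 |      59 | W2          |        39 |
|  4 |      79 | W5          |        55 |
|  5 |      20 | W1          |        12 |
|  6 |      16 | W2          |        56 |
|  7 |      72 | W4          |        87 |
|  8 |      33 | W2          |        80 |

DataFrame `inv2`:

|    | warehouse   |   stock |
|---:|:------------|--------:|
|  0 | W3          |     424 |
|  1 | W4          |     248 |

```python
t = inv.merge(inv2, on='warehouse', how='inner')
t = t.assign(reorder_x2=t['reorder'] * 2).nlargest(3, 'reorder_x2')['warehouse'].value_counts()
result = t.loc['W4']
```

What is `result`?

merge on 'warehouse' (how='inner') → 4 rows:
   price warehouse  reorder  stock
0     44        W3       62    424
1     98        W4       52    248
2    147        W4       97    248
3     72        W4       87    248
add column reorder_x2 = t['reorder'] * 2:
   price warehouse  reorder  stock  reorder_x2
0     44        W3       62    424         124
1     98        W4       52    248         104
2    147        W4       97    248         194
3     72        W4       87    248         174
take 3 rows with largest reorder_x2:
   price warehouse  reorder  stock  reorder_x2
2    147        W4       97    248         194
3     72        W4       87    248         174
0     44        W3       62    424         124
value_counts of warehouse:
warehouse
W4    2
W3    1
Name: count, dtype: int64

2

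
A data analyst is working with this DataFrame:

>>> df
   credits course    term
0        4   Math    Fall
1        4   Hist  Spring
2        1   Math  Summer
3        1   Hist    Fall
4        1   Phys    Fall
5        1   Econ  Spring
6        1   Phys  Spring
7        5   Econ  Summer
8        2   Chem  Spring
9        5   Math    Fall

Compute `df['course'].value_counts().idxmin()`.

value_counts of course:
course
Math    3
Hist    2
Phys    2
Econ    2
Chem    1
Name: count, dtype: int64

Chem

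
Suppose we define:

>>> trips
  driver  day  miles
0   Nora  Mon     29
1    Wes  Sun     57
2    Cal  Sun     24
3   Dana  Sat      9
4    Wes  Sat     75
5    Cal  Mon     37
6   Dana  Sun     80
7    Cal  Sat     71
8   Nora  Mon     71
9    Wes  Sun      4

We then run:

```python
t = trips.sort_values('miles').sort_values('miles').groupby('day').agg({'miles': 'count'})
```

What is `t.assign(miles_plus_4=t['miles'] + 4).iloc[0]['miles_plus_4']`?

7

sort by miles:
  driver  day  miles
9    Wes  Sun      4
3   Dana  Sat      9
2    Cal  Sun     24
0   Nora  Mon     29
5    Cal  Mon     37
1    Wes  Sun     57
7    Cal  Sat     71
8   Nora  Mon     71
4    Wes  Sat     75
6   Dana  Sun     80
sort by miles:
  driver  day  miles
9    Wes  Sun      4
3   Dana  Sat      9
2    Cal  Sun     24
0   Nora  Mon     29
5    Cal  Mon     37
1    Wes  Sun     57
7    Cal  Sat     71
8   Nora  Mon     71
4    Wes  Sat     75
6   Dana  Sun     80
group by day, count of miles:
     miles
day       
Mon      3
Sat      3
Sun      4
add column miles_plus_4 = t['miles'] + 4:
     miles  miles_plus_4
day                     
Mon      3             7
Sat      3             7
Sun      4             8
So iloc[0]['miles_plus_4'] = 7.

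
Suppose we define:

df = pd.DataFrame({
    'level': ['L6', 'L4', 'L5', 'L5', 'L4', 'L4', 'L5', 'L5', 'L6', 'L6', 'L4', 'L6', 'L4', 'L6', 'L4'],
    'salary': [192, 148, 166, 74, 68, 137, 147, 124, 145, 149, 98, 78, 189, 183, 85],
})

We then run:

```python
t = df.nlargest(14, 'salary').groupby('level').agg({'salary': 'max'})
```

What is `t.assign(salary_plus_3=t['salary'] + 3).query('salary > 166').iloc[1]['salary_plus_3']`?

take 14 rows with largest salary:
   level  salary
0     L6     192
12    L4     189
13    L6     183
2     L5     166
9     L6     149
1     L4     148
6     L5     147
8     L6     145
5     L4     137
7     L5     124
10    L4      98
14    L4      85
11    L6      78
3     L5      74
group by level, max of salary:
       salary
level        
L4        189
L5        166
L6        192
add column salary_plus_3 = t['salary'] + 3:
       salary  salary_plus_3
level                       
L4        189            192
L5        166            169
L6        192            195
filter rows where salary > 166:
       salary  salary_plus_3
level                       
L4        189            192
L6        192            195
Hence 195.

195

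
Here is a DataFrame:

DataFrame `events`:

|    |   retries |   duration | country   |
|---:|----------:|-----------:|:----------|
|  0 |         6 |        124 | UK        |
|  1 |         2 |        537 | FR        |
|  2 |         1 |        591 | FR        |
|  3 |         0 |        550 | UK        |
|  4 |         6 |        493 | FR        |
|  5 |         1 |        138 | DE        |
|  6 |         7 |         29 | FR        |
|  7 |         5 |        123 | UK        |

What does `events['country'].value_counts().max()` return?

value_counts of country:
country
FR    4
UK    3
DE    1
Name: count, dtype: int64
Then the max of the resulting series: 4

4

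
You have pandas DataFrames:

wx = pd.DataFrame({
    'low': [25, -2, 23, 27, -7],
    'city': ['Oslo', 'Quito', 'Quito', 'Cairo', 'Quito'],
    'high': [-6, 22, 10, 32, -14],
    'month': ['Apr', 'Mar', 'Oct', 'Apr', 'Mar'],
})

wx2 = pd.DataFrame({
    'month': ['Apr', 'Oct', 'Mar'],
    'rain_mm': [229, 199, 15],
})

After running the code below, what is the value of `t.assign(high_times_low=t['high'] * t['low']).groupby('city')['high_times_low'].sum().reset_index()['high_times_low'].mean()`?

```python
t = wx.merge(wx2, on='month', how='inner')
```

332.666666667

merge on 'month' (how='inner') → 5 rows:
   low   city  high month  rain_mm
0   25   Oslo    -6   Apr      229
1   -2  Quito    22   Mar       15
2   23  Quito    10   Oct      199
3   27  Cairo    32   Apr      229
4   -7  Quito   -14   Mar       15
add column high_times_low = t['high'] * t['low']:
   low   city  high month  rain_mm  high_times_low
0   25   Oslo    -6   Apr      229            -150
1   -2  Quito    22   Mar       15             -44
2   23  Quito    10   Oct      199             230
3   27  Cairo    32   Apr      229             864
4   -7  Quito   -14   Mar       15              98
group by city, sum of high_times_low:
city
Cairo    864
Oslo    -150
Quito    284
Name: high_times_low, dtype: int64
reset_index():
    city  high_times_low
0  Cairo             864
1   Oslo            -150
2  Quito             284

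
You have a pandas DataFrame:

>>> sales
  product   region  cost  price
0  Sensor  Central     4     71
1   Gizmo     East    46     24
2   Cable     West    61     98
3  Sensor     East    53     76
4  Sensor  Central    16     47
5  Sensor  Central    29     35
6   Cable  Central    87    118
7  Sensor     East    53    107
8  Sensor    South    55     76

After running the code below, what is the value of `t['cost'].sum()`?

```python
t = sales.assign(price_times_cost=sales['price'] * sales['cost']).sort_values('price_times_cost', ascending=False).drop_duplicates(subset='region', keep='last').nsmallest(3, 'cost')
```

add column price_times_cost = sales['price'] * sales['cost']:
  product   region  cost  price  price_times_cost
0  Sensor  Central     4     71               284
1   Gizmo     East    46     24              1104
2   Cable     West    61     98              5978
3  Sensor     East    53     76              4028
4  Sensor  Central    16     47               752
5  Sensor  Central    29     35              1015
6   Cable  Central    87    118             10266
7  Sensor     East    53    107              5671
8  Sensor    South    55     76              4180
sort by price_times_cost descending:
  product   region  cost  price  price_times_cost
6   Cable  Central    87    118             10266
2   Cable     West    61     98              5978
7  Sensor     East    53    107              5671
8  Sensor    South    55     76              4180
3  Sensor     East    53     76              4028
1   Gizmo     East    46     24              1104
5  Sensor  Central    29     35              1015
4  Sensor  Central    16     47               752
0  Sensor  Central     4     71               284
drop duplicate region (keep=last):
  product   region  cost  price  price_times_cost
2   Cable     West    61     98              5978
8  Sensor    South    55     76              4180
1   Gizmo     East    46     24              1104
0  Sensor  Central     4     71               284
take 3 rows with smallest cost:
  product   region  cost  price  price_times_cost
0  Sensor  Central     4     71               284
1   Gizmo     East    46     24              1104
8  Sensor    South    55     76              4180
The sum of column 'cost' is 105.

105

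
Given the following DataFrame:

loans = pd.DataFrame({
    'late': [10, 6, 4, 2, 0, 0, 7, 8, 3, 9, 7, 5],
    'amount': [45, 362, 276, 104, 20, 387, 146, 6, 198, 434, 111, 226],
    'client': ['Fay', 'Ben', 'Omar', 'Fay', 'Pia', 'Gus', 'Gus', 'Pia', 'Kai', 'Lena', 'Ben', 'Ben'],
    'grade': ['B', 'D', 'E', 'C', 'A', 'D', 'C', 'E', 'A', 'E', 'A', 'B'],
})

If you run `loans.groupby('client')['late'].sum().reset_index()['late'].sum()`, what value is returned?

group by client, sum of late:
client
Ben     18
Fay     12
Gus      7
Kai      3
Lena     9
Omar     4
Pia      8
Name: late, dtype: int64
reset_index():
  client  late
0    Ben    18
1    Fay    12
2    Gus     7
3    Kai     3
4   Lena     9
5   Omar     4
6    Pia     8

61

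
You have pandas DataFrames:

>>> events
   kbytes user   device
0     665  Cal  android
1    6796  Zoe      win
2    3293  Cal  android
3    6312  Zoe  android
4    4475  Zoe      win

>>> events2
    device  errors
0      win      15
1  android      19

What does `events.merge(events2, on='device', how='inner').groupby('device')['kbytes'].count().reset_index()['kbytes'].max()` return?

merge on 'device' (how='inner') → 5 rows:
   kbytes user   device  errors
0     665  Cal  android      19
1    6796  Zoe      win      15
2    3293  Cal  android      19
3    6312  Zoe  android      19
4    4475  Zoe      win      15
group by device, count of kbytes:
device
android    3
win        2
Name: kbytes, dtype: int64
reset_index():
    device  kbytes
0  android       3
1      win       2

3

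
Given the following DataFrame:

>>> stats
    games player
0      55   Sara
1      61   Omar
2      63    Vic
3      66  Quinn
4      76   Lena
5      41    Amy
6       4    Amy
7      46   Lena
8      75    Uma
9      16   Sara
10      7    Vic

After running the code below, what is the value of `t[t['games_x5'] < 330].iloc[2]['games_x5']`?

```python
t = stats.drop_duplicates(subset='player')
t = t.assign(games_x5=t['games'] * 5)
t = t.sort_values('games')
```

305

drop duplicate player (keep=first):
   games player
0     55   Sara
1     61   Omar
2     63    Vic
3     66  Quinn
4     76   Lena
5     41    Amy
8     75    Uma
add column games_x5 = t['games'] * 5:
   games player  games_x5
0     55   Sara       275
1     61   Omar       305
2     63    Vic       315
3     66  Quinn       330
4     76   Lena       380
5     41    Amy       205
8     75    Uma       375
sort by games:
   games player  games_x5
5     41    Amy       205
0     55   Sara       275
1     61   Omar       305
2     63    Vic       315
3     66  Quinn       330
8     75    Uma       375
4     76   Lena       380
filter rows where games_x5 < 330:
   games player  games_x5
5     41    Amy       205
0     55   Sara       275
1     61   Omar       305
2     63    Vic       315
Finally, value at position 2, column 'games_x5' = 305.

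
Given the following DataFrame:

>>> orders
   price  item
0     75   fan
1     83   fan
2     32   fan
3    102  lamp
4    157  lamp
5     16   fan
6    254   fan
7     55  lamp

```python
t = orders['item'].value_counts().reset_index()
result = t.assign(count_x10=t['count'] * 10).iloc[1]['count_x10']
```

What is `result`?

30

value_counts of item:
item
fan     5
lamp    3
Name: count, dtype: int64
reset_index():
   item  count
0   fan      5
1  lamp      3
add column count_x10 = t['count'] * 10:
   item  count  count_x10
0   fan      5         50
1  lamp      3         30
Reading off the value at position 1, column 'count_x10', we get 30.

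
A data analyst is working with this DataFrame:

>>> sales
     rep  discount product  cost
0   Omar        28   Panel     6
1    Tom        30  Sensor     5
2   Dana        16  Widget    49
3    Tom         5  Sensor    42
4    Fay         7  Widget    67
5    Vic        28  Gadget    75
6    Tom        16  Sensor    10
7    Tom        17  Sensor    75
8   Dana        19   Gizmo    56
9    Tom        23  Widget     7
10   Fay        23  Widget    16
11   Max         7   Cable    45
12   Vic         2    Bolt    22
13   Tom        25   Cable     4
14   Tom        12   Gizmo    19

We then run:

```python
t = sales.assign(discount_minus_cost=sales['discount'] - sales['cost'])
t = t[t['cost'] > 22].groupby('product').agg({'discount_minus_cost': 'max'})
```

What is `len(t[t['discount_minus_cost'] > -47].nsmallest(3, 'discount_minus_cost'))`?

3

add column discount_minus_cost = sales['discount'] - sales['cost']:
     rep  discount product  cost  discount_minus_cost
0   Omar        28   Panel     6                   22
1    Tom        30  Sensor     5                   25
2   Dana        16  Widget    49                  -33
3    Tom         5  Sensor    42                  -37
4    Fay         7  Widget    67                  -60
5    Vic        28  Gadget    75                  -47
6    Tom        16  Sensor    10                    6
7    Tom        17  Sensor    75                  -58
8   Dana        19   Gizmo    56                  -37
9    Tom        23  Widget     7                   16
10   Fay        23  Widget    16                    7
11   Max         7   Cable    45                  -38
12   Vic         2    Bolt    22                  -20
13   Tom        25   Cable     4                   21
14   Tom        12   Gizmo    19                   -7
filter rows where cost > 22:
     rep  discount product  cost  discount_minus_cost
2   Dana        16  Widget    49                  -33
3    Tom         5  Sensor    42                  -37
4    Fay         7  Widget    67                  -60
5    Vic        28  Gadget    75                  -47
7    Tom        17  Sensor    75                  -58
8   Dana        19   Gizmo    56                  -37
11   Max         7   Cable    45                  -38
group by product, max of discount_minus_cost:
         discount_minus_cost
product                     
Cable                    -38
Gadget                   -47
Gizmo                    -37
Sensor                   -37
Widget                   -33
filter rows where discount_minus_cost > -47:
         discount_minus_cost
product                     
Cable                    -38
Gizmo                    -37
Sensor                   -37
Widget                   -33
take 3 rows with smallest discount_minus_cost:
         discount_minus_cost
product                     
Cable                    -38
Gizmo                    -37
Sensor                   -37
number of rows → 3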